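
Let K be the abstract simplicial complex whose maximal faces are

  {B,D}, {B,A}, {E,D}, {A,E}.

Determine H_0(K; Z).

Fix the vertex order A < B < D < E and write every simplex with vertices in increasing order. Then dim K = 1 and the simplices of K are:

  0-simplices (4): A, B, D, E
  1-simplices (4): AB, AE, BD, DE

Hence C_0 ≅ Z^4, C_1 ≅ Z^4.

The boundary map ∂_1: C_1 → C_0 sends each edge [p,q] (with p < q) to q − p. For instance
  ∂DE = E − D.
This gives a 4×4 integer matrix of rank 3; reducing to Smith normal form yields diagonal entries (1,1,1).

Computing H_k = (kernel of ∂_k) / (image of ∂_{k+1}):

  H_0: rank C_0 − rank ∂_1 = 4 − 3 = 1, and the invariant factors of ∂_1 are all 1, so H_0 = Z.

(K is a triangulation of the circle S^1.)

H_0 ≅ Z.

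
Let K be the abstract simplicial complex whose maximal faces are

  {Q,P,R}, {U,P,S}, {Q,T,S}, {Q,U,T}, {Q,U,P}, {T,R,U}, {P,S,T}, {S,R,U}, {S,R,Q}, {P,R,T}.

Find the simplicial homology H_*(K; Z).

H_0 = Z,  H_1 = Z/2,  H_2 = 0.

We work with the vertex ordering P < Q < R < S < T < U. The simplices of K, each written with vertices in increasing order, are:

  0-simplices (6): P, Q, R, S, T, U
  1-simplices (15): PQ, PR, PS, PT, PU, QR, QS, QT, QU, RS, RT, RU, ST, SU, TU
  2-simplices (10): PQR, PQU, PRT, PST, PSU, QRS, QST, QTU, RSU, RTU

so the chain groups are C_0 ≅ Z^6, C_1 ≅ Z^15, C_2 ≅ Z^10.

Boundary ∂_1: C_1 → C_0 maps an edge to its endpoints' difference, ∂[p,q] = q − p. For instance
  ∂PT = T − P.
As a 6×15 matrix over Z this has rank 5, with invariant factors (1,1,1,1,1).

The boundary map ∂_2: C_2 → C_1 sends each 2-simplex [p,q,r] to [q,r] − [p,r] + [p,q]. For instance
  ∂PQR = QR − PR + PQ,
  ∂PQU = QU − PU + PQ.
The 15×10 boundary matrix has rank 10 and Smith normal form diag(1,1,1,1,1,1,1,1,1,2).

Reading off H_k = ker ∂_k / im ∂_{k+1}:

  H_0: rank C_0 − rank ∂_1 = 6 − 5 = 1, and the invariant factors of ∂_1 are all 1, so H_0 = Z.
  H_1: rank ker ∂_1 − rank ∂_2 = (15 − 5) − 10 = 0, and ∂_2 has invariant factor 2 > 1, so H_1 = Z/2.
  H_2: rank ker ∂_2 − rank ∂_3 = (10 − 10) − 0 = 0, and there is no ∂_3, so H_2 = 0.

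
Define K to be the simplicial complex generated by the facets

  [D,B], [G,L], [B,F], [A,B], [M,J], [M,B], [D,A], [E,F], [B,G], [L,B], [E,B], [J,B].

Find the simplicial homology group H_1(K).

Fix the vertex order A < B < D < E < F < G < J < L < M and write every simplex with vertices in increasing order. Then dim K = 1 and the simplices of K are:

  0-simplices (9): A, B, D, E, F, G, J, L, M
  1-simplices (12): AB, AD, BD, BE, BF, BG, BJ, BL, BM, EF, GL, JM

Hence C_0 ≅ Z^9, C_1 ≅ Z^12.

Boundary ∂_1: C_1 → C_0 sends each edge [p,q] (with p < q) to q − p. For instance
  ∂BG = G − B.
The 9×12 boundary matrix has rank 8 and Smith normal form diag(1,1,1,1,1,1,1,1).

Computing H_k = (kernel of ∂_k) / (image of ∂_{k+1}):

  H_1: rank ker ∂_1 − rank ∂_2 = (12 − 8) − 0 = 4, and there is no ∂_2, so H_1 ≅ Z^4.

(K is a triangulation of a wedge of 4 circles.)

H_1 = Z^4.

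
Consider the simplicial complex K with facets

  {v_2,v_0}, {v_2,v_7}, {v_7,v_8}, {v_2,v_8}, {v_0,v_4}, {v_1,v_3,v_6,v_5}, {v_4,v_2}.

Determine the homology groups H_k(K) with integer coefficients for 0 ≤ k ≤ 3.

H_0 = Z^2,  H_1 = Z^2,  H_2 = 0,  H_3 = 0.

We work with the vertex ordering v_0 < v_1 < v_2 < v_3 < v_4 < v_5 < v_6 < v_7 < v_8. The simplices of K, each written with vertices in increasing order, are:

  0-simplices (9): [v_0], [v_1], [v_2], [v_3], [v_4], [v_5], [v_6], [v_7], [v_8]
  1-simplices (12): [v_0,v_2], [v_0,v_4], [v_1,v_3], [v_1,v_5], [v_1,v_6], [v_2,v_4], [v_2,v_7], [v_2,v_8], [v_3,v_5], [v_3,v_6], [v_5,v_6], [v_7,v_8]
  2-simplices (4): [v_1,v_3,v_5], [v_1,v_3,v_6], [v_1,v_5,v_6], [v_3,v_5,v_6]
  3-simplices (1): [v_1,v_3,v_5,v_6]

Hence C_0 ≅ Z^9, C_1 ≅ Z^12, C_2 ≅ Z^4, C_3 ≅ Z^1.

∂_1: C_1 → C_0 sends each edge [p,q] (with p < q) to q − p. For instance
  ∂[v_2,v_8] = [v_8] − [v_2].
This gives a 9×12 integer matrix of rank 7; reducing to Smith normal form yields diagonal entries (1,1,1,1,1,1,1).

Boundary ∂_2: C_2 → C_1 maps a triangle to the signed sum of its edges. For instance
  ∂[v_1,v_5,v_6] = [v_5,v_6] − [v_1,v_6] + [v_1,v_5],
  ∂[v_1,v_3,v_6] = [v_3,v_6] − [v_1,v_6] + [v_1,v_3].
As a 12×4 matrix over Z this has rank 3, with invariant factors (1,1,1).

The boundary map ∂_3: C_3 → C_2 sends each 3-simplex σ to the alternating sum Σ_i (−1)^i (σ with its i-th vertex removed). For instance
  ∂[v_1,v_3,v_5,v_6] = [v_3,v_5,v_6] − [v_1,v_5,v_6] + [v_1,v_3,v_6] − [v_1,v_3,v_5].
This gives a 4×1 integer matrix of rank 1; reducing to Smith normal form yields diagonal entries (1).

From H_k ≅ ker(∂_k) / im(∂_{k+1}) we obtain:

  H_0: rank C_0 − rank ∂_1 = 9 − 7 = 2, and the invariant factors of ∂_1 are all 1, so H_0 = Z^2.
  H_1: rank ker ∂_1 − rank ∂_2 = (12 − 7) − 3 = 2, and the invariant factors of ∂_2 are all 1, so H_1 = Z^2.
  H_2: rank ker ∂_2 − rank ∂_3 = (4 − 3) − 1 = 0, and the invariant factors of ∂_3 are all 1, so H_2 = 0.
  H_3: rank ker ∂_3 − rank ∂_4 = (1 − 1) − 0 = 0, and there is no ∂_4, so H_3 = 0.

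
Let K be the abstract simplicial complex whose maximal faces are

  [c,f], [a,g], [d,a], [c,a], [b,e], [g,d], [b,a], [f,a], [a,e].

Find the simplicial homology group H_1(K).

Take the total order a < b < c < d < e < f < g on the vertex set. Then K (dimension 1) consists of the simplices:

  0-simplices (7): a, b, c, d, e, f, g
  1-simplices (9): ab, ac, ad, ae, af, ag, be, cf, dg

Hence C_0 ≅ Z^7, C_1 ≅ Z^9.

Boundary ∂_1: C_1 → C_0 sends each edge [p,q] (with p < q) to q − p. For instance
  ∂ag = g − a.
The resulting 7×9 matrix has rank 6, and its Smith normal form has invariant factors (1,1,1,1,1,1).

Computing H_k = (kernel of ∂_k) / (image of ∂_{k+1}):

  H_1: rank ker ∂_1 − rank ∂_2 = (9 − 6) − 0 = 3, and there is no ∂_2, so H_1 ≅ Z^3.

H_1 ≅ Z^3.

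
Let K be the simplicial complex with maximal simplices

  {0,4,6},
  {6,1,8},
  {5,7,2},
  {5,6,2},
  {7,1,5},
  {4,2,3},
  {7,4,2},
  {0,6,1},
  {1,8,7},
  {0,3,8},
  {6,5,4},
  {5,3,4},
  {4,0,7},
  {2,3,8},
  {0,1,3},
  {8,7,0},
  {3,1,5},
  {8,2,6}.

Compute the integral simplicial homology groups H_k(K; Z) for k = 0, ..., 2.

H_0 = Z,  H_1 = Z × Z/2,  H_2 = 0.

Fix the vertex order 0 < 1 < 2 < 3 < 4 < 5 < 6 < 7 < 8 and write every simplex with vertices in increasing order. Then dim K = 2 and the simplices of K are:

  0-simplices (9): [0], [1], [2], [3], [4], [5], [6], [7], [8]
  1-simplices (27): (27 of them)
  2-simplices (18): [0,1,3], [0,1,6], [0,3,8], [0,4,6], [0,4,7], [0,7,8], [1,3,5], [1,5,7], [1,6,8], [1,7,8], [2,3,4], [2,3,8], [2,4,7], [2,5,6], [2,5,7], [2,6,8], [3,4,5], [4,5,6]

so the chain groups are C_0 ≅ Z^9, C_1 ≅ Z^27, C_2 ≅ Z^18.

∂_1: C_1 → C_0 is given by ∂[p,q] = [q] − [p].
The 9×27 boundary matrix has rank 8 and Smith normal form diag(1,1,1,1,1,1,1,1).

The boundary map ∂_2: C_2 → C_1 maps a triangle to the signed sum of its edges. For instance
  ∂[0,1,3] = [1,3] − [0,3] + [0,1],
  ∂[1,6,8] = [6,8] − [1,8] + [1,6].
This gives a 27×18 integer matrix of rank 18; reducing to Smith normal form yields diagonal entries (1,1,1,1,1,1,1,1,1,1,1,1,1,1,1,1,1,2).

Reading off H_k = ker ∂_k / im ∂_{k+1}:

  H_0: rank C_0 − rank ∂_1 = 9 − 8 = 1, and the invariant factors of ∂_1 are all 1, so H_0 = Z.
  H_1: rank ker ∂_1 − rank ∂_2 = (27 − 8) − 18 = 1, and ∂_2 has invariant factor 2 > 1, so H_1 = Z × Z/2.
  H_2: rank ker ∂_2 − rank ∂_3 = (18 − 18) − 0 = 0, and there is no ∂_3, so H_2 = 0.

As a check, the Euler characteristic is 9 − 27 + 18 = 0, which agrees with 1 − 1 + 0 = 0.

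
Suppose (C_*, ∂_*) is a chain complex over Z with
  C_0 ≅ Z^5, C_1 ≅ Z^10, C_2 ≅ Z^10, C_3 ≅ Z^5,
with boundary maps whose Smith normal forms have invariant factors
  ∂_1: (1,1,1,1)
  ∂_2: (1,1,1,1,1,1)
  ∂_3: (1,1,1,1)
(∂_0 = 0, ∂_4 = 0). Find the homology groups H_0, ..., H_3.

H_0 = Z,  H_1 = 0,  H_2 = 0,  H_3 = Z.

H_0: b_0 = 5 − 0 − 4 = 1; torsion from ∂_1 factors > 1: none. So H_0 = Z.
H_1: b_1 = 10 − 4 − 6 = 0; torsion from ∂_2 factors > 1: none. So H_1 = 0.
H_2: b_2 = 10 − 6 − 4 = 0; torsion from ∂_3 factors > 1: none. So H_2 = 0.
H_3: b_3 = 5 − 4 − 0 = 1; torsion from ∂_4 factors > 1: none. So H_3 = Z.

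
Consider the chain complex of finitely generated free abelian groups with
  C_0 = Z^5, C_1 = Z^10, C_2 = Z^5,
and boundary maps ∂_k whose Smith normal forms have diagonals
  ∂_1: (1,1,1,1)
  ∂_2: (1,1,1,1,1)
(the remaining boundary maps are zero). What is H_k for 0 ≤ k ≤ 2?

H_0 ≅ Z,  H_1 ≅ Z,  H_2 = 0.

H_0: b_0 = 5 − 0 − 4 = 1; torsion from ∂_1 factors > 1: none. So H_0 ≅ Z.
H_1: b_1 = 10 − 4 − 5 = 1; torsion from ∂_2 factors > 1: none. So H_1 ≅ Z.
H_2: b_2 = 5 − 5 − 0 = 0; torsion from ∂_3 factors > 1: none. So H_2 ≅ 0.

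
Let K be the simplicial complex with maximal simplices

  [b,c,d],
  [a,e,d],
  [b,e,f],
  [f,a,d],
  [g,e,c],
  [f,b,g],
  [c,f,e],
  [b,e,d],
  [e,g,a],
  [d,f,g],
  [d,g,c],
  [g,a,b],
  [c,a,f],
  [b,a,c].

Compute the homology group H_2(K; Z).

H_2 ≅ Z.

Order the vertices as a < b < c < d < e < f < g. Listing each simplex with vertices in this order, K has dimension 2 with simplices:

  0-simplices (7): a, b, c, d, e, f, g
  1-simplices (21): ab, ac, ad, ae, af, ag, bc, bd, be, bf, bg, cd, ce, cf, cg, de, df, dg, ef, eg, fg
  2-simplices (14): abc, abg, acf, ade, adf, aeg, bcd, bde, bef, bfg, cdg, cef, ceg, dfg

Hence C_0 ≅ Z^7, C_1 ≅ Z^21, C_2 ≅ Z^14.

Boundary ∂_1: C_1 → C_0 is given by ∂[p,q] = [q] − [p]. For instance
  ∂ac = c − a.
This gives a 7×21 integer matrix of rank 6; reducing to Smith normal form yields diagonal entries (1,1,1,1,1,1).

The boundary map ∂_2: C_2 → C_1 acts by ∂[p,q,r] = [q,r] − [p,r] + [p,q]. For instance
  ∂ade = de − ae + ad,
  ∂acf = cf − af + ac.
The resulting 21×14 matrix has rank 13, and its Smith normal form has invariant factors (1,1,1,1,1,1,1,1,1,1,1,1,1).

Computing H_k = (kernel of ∂_k) / (image of ∂_{k+1}):

  H_2: rank ker ∂_2 − rank ∂_3 = (14 − 13) − 0 = 1, and there is no ∂_3, so H_2 = Z.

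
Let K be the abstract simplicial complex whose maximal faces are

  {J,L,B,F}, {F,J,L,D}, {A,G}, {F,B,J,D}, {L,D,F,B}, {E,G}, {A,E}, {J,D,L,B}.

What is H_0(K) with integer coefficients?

We work with the vertex ordering A < B < D < E < F < G < J < L. The simplices of K, each written with vertices in increasing order, are:

  0-simplices (8): A, B, D, E, F, G, J, L
  1-simplices (13): AE, AG, BD, BF, BJ, BL, DF, DJ, DL, EG, FJ, FL, JL
  2-simplices (10): BDF, BDJ, BDL, BFJ, BFL, BJL, DFJ, DFL, DJL, FJL
  3-simplices (5): BDFJ, BDFL, BDJL, BFJL, DFJL

giving chain groups C_0 ≅ Z^8, C_1 ≅ Z^13, C_2 ≅ Z^10, C_3 ≅ Z^5.

The boundary map ∂_1: C_1 → C_0 sends each edge [p,q] (with p < q) to q − p.
As a 8×13 matrix over Z this has rank 6, with invariant factors (1,1,1,1,1,1).

Boundary ∂_2: C_2 → C_1 maps a triangle to the signed sum of its edges. For instance
  ∂BDF = DF − BF + BD,
  ∂BFJ = FJ − BJ + BF.
The 13×10 boundary matrix has rank 6 and Smith normal form diag(1,1,1,1,1,1).

∂_3: C_3 → C_2 sends each 3-simplex σ to the alternating sum Σ_i (−1)^i (σ with its i-th vertex removed). For instance
  ∂DFJL = FJL − DJL + DFL − DFJ,
  ∂BDJL = DJL − BJL + BDL − BDJ.
The 10×5 boundary matrix has rank 4 and Smith normal form diag(1,1,1,1).

Reading off H_k = ker ∂_k / im ∂_{k+1}:

  H_0: rank C_0 − rank ∂_1 = 8 − 6 = 2, and the invariant factors of ∂_1 are all 1, so H_0 = Z^2.

H_0 = Z^2.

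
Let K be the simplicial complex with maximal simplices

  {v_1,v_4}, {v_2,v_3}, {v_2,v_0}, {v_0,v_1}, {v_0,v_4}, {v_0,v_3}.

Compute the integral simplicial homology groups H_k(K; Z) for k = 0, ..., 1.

Order the vertices as v_0 < v_1 < v_2 < v_3 < v_4. Listing each simplex with vertices in this order, K has dimension 1 with simplices:

  0-simplices (5): [v_0], [v_1], [v_2], [v_3], [v_4]
  1-simplices (6): [v_0,v_1], [v_0,v_2], [v_0,v_3], [v_0,v_4], [v_1,v_4], [v_2,v_3]

so the chain groups are C_0 ≅ Z^5, C_1 ≅ Z^6.

Boundary ∂_1: C_1 → C_0 sends each edge [p,q] (with p < q) to q − p. For instance
  ∂[v_2,v_3] = [v_3] − [v_2].
This gives a 5×6 integer matrix of rank 4; reducing to Smith normal form yields diagonal entries (1,1,1,1).

Computing H_k = (kernel of ∂_k) / (image of ∂_{k+1}):

  H_0: rank C_0 − rank ∂_1 = 5 − 4 = 1, and the invariant factors of ∂_1 are all 1, so H_0 = Z.
  H_1: rank ker ∂_1 − rank ∂_2 = (6 − 4) − 0 = 2, and there is no ∂_2, so H_1 = Z^2.

(K is a triangulation of a wedge of 2 circles.)

H_0 ≅ Z,  H_1 ≅ Z^2.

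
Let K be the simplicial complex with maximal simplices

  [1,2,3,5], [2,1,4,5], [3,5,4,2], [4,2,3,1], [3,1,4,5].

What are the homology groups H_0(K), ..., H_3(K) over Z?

H_0 = Z,  H_1 = 0,  H_2 = 0,  H_3 = Z.

Take the total order 1 < 2 < 3 < 4 < 5 on the vertex set. Then K (dimension 3) consists of the simplices:

  0-simplices (5): [1], [2], [3], [4], [5]
  1-simplices (10): [1,2], [1,3], [1,4], [1,5], [2,3], [2,4], [2,5], [3,4], [3,5], [4,5]
  2-simplices (10): [1,2,3], [1,2,4], [1,2,5], [1,3,4], [1,3,5], [1,4,5], [2,3,4], [2,3,5], [2,4,5], [3,4,5]
  3-simplices (5): [1,2,3,4], [1,2,3,5], [1,2,4,5], [1,3,4,5], [2,3,4,5]

so the chain groups are C_0 ≅ Z^5, C_1 ≅ Z^10, C_2 ≅ Z^10, C_3 ≅ Z^5.

The boundary map ∂_1: C_1 → C_0 is given by ∂[p,q] = [q] − [p]. For instance
  ∂[1,2] = [2] − [1].
The 5×10 boundary matrix has rank 4 and Smith normal form diag(1,1,1,1).

∂_2: C_2 → C_1 acts by ∂[p,q,r] = [q,r] − [p,r] + [p,q]. For instance
  ∂[1,2,5] = [2,5] − [1,5] + [1,2],
  ∂[2,4,5] = [4,5] − [2,5] + [2,4].
The 10×10 boundary matrix has rank 6 and Smith normal form diag(1,1,1,1,1,1).

Boundary ∂_3: C_3 → C_2 sends each 3-simplex σ to the alternating sum Σ_i (−1)^i (σ with its i-th vertex removed). For instance
  ∂[1,2,3,4] = [2,3,4] − [1,3,4] + [1,2,4] − [1,2,3],
  ∂[1,3,4,5] = [3,4,5] − [1,4,5] + [1,3,5] − [1,3,4].
As a 10×5 matrix over Z this has rank 4, with invariant factors (1,1,1,1).

Reading off H_k = ker ∂_k / im ∂_{k+1}:

  H_0: rank C_0 − rank ∂_1 = 5 − 4 = 1, and the invariant factors of ∂_1 are all 1, so H_0 ≅ Z.
  H_1: rank ker ∂_1 − rank ∂_2 = (10 − 4) − 6 = 0, and the invariant factors of ∂_2 are all 1, so H_1 ≅ 0.
  H_2: rank ker ∂_2 − rank ∂_3 = (10 − 6) − 4 = 0, and the invariant factors of ∂_3 are all 1, so H_2 ≅ 0.
  H_3: rank ker ∂_3 − rank ∂_4 = (5 − 4) − 0 = 1, and there is no ∂_4, so H_3 ≅ Z.

(K is a triangulation of the 3-sphere S^3.)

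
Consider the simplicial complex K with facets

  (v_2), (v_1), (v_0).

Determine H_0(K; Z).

We work with the vertex ordering v_0 < v_1 < v_2. The simplices of K, each written with vertices in increasing order, are:

  0-simplices (3): [v_0], [v_1], [v_2]

Hence C_0 ≅ Z^3.

Computing H_k = (kernel of ∂_k) / (image of ∂_{k+1}):

  H_0: rank C_0 − rank ∂_1 = 3 − 0 = 3, and there is no ∂_1, so H_0 = Z^3.

(K is a triangulation of a set of 3 points.)

H_0 ≅ Z^3.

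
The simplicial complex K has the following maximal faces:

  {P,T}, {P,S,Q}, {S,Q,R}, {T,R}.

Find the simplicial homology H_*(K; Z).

H_0 ≅ Z,  H_1 ≅ Z,  H_2 = 0.

Fix the vertex order P < Q < R < S < T and write every simplex with vertices in increasing order. Then dim K = 2 and the simplices of K are:

  0-simplices (5): P, Q, R, S, T
  1-simplices (7): PQ, PS, PT, QR, QS, RS, RT
  2-simplices (2): PQS, QRS

Hence C_0 ≅ Z^5, C_1 ≅ Z^7, C_2 ≅ Z^2.

The boundary map ∂_1: C_1 → C_0 sends each edge [p,q] (with p < q) to q − p. For instance
  ∂RS = S − R.
This gives a 5×7 integer matrix of rank 4; reducing to Smith normal form yields diagonal entries (1,1,1,1).

The boundary map ∂_2: C_2 → C_1 sends each 2-simplex [p,q,r] to [q,r] − [p,r] + [p,q]. For instance
  ∂PQS = QS − PS + PQ,
  ∂QRS = RS − QS + QR.
The 7×2 boundary matrix has rank 2 and Smith normal form diag(1,1).

Now H_k = ker ∂_k / im ∂_{k+1}, so:

  H_0: rank C_0 − rank ∂_1 = 5 − 4 = 1, and the invariant factors of ∂_1 are all 1, so H_0 = Z.
  H_1: rank ker ∂_1 − rank ∂_2 = (7 − 4) − 2 = 1, and the invariant factors of ∂_2 are all 1, so H_1 = Z.
  H_2: rank ker ∂_2 − rank ∂_3 = (2 − 2) − 0 = 0, and there is no ∂_3, so H_2 = 0.

As a check, the Euler characteristic is 5 − 7 + 2 = 0, which agrees with 1 − 1 + 0 = 0.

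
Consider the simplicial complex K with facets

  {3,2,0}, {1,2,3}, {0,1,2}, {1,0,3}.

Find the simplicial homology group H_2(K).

Order the vertices as 0 < 1 < 2 < 3. Listing each simplex with vertices in this order, K has dimension 2 with simplices:

  0-simplices (4): [0], [1], [2], [3]
  1-simplices (6): [0,1], [0,2], [0,3], [1,2], [1,3], [2,3]
  2-simplices (4): [0,1,2], [0,1,3], [0,2,3], [1,2,3]

so the chain groups are C_0 ≅ Z^4, C_1 ≅ Z^6, C_2 ≅ Z^4.

The boundary map ∂_1: C_1 → C_0 is given by ∂[p,q] = [q] − [p]. For instance
  ∂[0,3] = [3] − [0].
As a 4×6 matrix over Z this has rank 3, with invariant factors (1,1,1).

∂_2: C_2 → C_1 maps a triangle to the signed sum of its edges. For instance
  ∂[0,1,2] = [1,2] − [0,2] + [0,1],
  ∂[1,2,3] = [2,3] − [1,3] + [1,2].
The resulting 6×4 matrix has rank 3, and its Smith normal form has invariant factors (1,1,1).

Reading off H_k = ker ∂_k / im ∂_{k+1}:

  H_2: rank ker ∂_2 − rank ∂_3 = (4 − 3) − 0 = 1, and there is no ∂_3, so H_2 ≅ Z.

H_2 ≅ Z.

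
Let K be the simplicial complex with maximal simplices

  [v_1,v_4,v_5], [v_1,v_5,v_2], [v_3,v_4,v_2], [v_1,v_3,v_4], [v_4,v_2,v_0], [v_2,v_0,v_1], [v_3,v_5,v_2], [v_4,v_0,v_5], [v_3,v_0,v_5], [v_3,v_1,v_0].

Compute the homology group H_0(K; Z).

Fix the vertex order v_0 < v_1 < v_2 < v_3 < v_4 < v_5 and write every simplex with vertices in increasing order. Then dim K = 2 and the simplices of K are:

  0-simplices (6): [v_0], [v_1], [v_2], [v_3], [v_4], [v_5]
  1-simplices (15): (15 of them)
  2-simplices (10): [v_0,v_1,v_2], [v_0,v_1,v_3], [v_0,v_2,v_4], [v_0,v_3,v_5], [v_0,v_4,v_5], [v_1,v_2,v_5], [v_1,v_3,v_4], [v_1,v_4,v_5], [v_2,v_3,v_4], [v_2,v_3,v_5]

giving chain groups C_0 ≅ Z^6, C_1 ≅ Z^15, C_2 ≅ Z^10.

∂_1: C_1 → C_0 sends each edge [p,q] (with p < q) to q − p.
This gives a 6×15 integer matrix of rank 5; reducing to Smith normal form yields diagonal entries (1,1,1,1,1).

Boundary ∂_2: C_2 → C_1 maps a triangle to the signed sum of its edges. For instance
  ∂[v_1,v_3,v_4] = [v_3,v_4] − [v_1,v_4] + [v_1,v_3],
  ∂[v_0,v_2,v_4] = [v_2,v_4] − [v_0,v_4] + [v_0,v_2].
This gives a 15×10 integer matrix of rank 10; reducing to Smith normal form yields diagonal entries (1,1,1,1,1,1,1,1,1,2).

Computing H_k = (kernel of ∂_k) / (image of ∂_{k+1}):

  H_0: rank C_0 − rank ∂_1 = 6 − 5 = 1, and the invariant factors of ∂_1 are all 1, so H_0 ≅ Z.

(K is a triangulation of the real projective plane RP^2.)

H_0 ≅ Z.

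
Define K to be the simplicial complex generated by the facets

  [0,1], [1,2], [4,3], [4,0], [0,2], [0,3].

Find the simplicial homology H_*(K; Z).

H_0 = Z,  H_1 = Z^2.

Take the total order 0 < 1 < 2 < 3 < 4 on the vertex set. Then K (dimension 1) consists of the simplices:

  0-simplices (5): [0], [1], [2], [3], [4]
  1-simplices (6): [0,1], [0,2], [0,3], [0,4], [1,2], [3,4]

Hence C_0 ≅ Z^5, C_1 ≅ Z^6.

∂_1: C_1 → C_0 is given by ∂[p,q] = [q] − [p]. For instance
  ∂[1,2] = [2] − [1].
The 5×6 boundary matrix has rank 4 and Smith normal form diag(1,1,1,1).

Reading off H_k = ker ∂_k / im ∂_{k+1}:

  H_0: rank C_0 − rank ∂_1 = 5 − 4 = 1, and the invariant factors of ∂_1 are all 1, so H_0 = Z.
  H_1: rank ker ∂_1 − rank ∂_2 = (6 − 4) − 0 = 2, and there is no ∂_2, so H_1 = Z^2.

(K is a triangulation of a wedge of 2 circles.)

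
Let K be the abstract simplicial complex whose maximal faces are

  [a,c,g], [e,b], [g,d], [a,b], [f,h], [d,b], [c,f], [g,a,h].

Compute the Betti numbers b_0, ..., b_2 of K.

b_0 = 1, b_1 = 2, b_2 = 0.

Fix the vertex order a < b < c < d < e < f < g < h and write every simplex with vertices in increasing order. Then dim K = 2 and the simplices of K are:

  0-simplices (8): a, b, c, d, e, f, g, h
  1-simplices (11): ab, ac, ag, ah, bd, be, cf, cg, dg, fh, gh
  2-simplices (2): acg, agh

giving chain groups C_0 ≅ Z^8, C_1 ≅ Z^11, C_2 ≅ Z^2.

The boundary map ∂_1: C_1 → C_0 maps an edge to its endpoints' difference, ∂[p,q] = q − p.
As a 8×11 matrix over Z this has rank 7, with invariant factors (1,1,1,1,1,1,1).

∂_2: C_2 → C_1 maps a triangle to the signed sum of its edges. For instance
  ∂agh = gh − ah + ag,
  ∂acg = cg − ag + ac.
As a 11×2 matrix over Z this has rank 2, with invariant factors (1,1).

Computing H_k = (kernel of ∂_k) / (image of ∂_{k+1}):

  H_0: rank C_0 − rank ∂_1 = 8 − 7 = 1, and the invariant factors of ∂_1 are all 1, so H_0 = Z.
  H_1: rank ker ∂_1 − rank ∂_2 = (11 − 7) − 2 = 2, and the invariant factors of ∂_2 are all 1, so H_1 = Z^2.
  H_2: rank ker ∂_2 − rank ∂_3 = (2 − 2) − 0 = 0, and there is no ∂_3, so H_2 = 0.

Hence the Betti numbers are b_0 = 1, b_1 = 2, b_2 = 0.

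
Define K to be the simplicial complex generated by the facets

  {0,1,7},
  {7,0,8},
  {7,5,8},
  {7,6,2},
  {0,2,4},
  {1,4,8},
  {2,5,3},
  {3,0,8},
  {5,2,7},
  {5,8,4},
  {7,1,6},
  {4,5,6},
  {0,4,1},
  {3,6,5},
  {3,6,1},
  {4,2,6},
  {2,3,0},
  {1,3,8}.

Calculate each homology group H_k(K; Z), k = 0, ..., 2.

We work with the vertex ordering 0 < 1 < 2 < 3 < 4 < 5 < 6 < 7 < 8. The simplices of K, each written with vertices in increasing order, are:

  0-simplices (9): [0], [1], [2], [3], [4], [5], [6], [7], [8]
  1-simplices (27): (27 of them)
  2-simplices (18): [0,1,4], [0,1,7], [0,2,3], [0,2,4], [0,3,8], [0,7,8], [1,3,6], [1,3,8], [1,4,8], [1,6,7], [2,3,5], [2,4,6], [2,5,7], [2,6,7], [3,5,6], [4,5,6], [4,5,8], [5,7,8]

giving chain groups C_0 ≅ Z^9, C_1 ≅ Z^27, C_2 ≅ Z^18.

∂_1: C_1 → C_0 is given by ∂[p,q] = [q] − [p].
The resulting 9×27 matrix has rank 8, and its Smith normal form has invariant factors (1,1,1,1,1,1,1,1).

∂_2: C_2 → C_1 acts by ∂[p,q,r] = [q,r] − [p,r] + [p,q]. For instance
  ∂[0,2,4] = [2,4] − [0,4] + [0,2],
  ∂[5,7,8] = [7,8] − [5,8] + [5,7].
The resulting 27×18 matrix has rank 18, and its Smith normal form has invariant factors (1,1,1,1,1,1,1,1,1,1,1,1,1,1,1,1,1,2).

Computing H_k = (kernel of ∂_k) / (image of ∂_{k+1}):

  H_0: rank C_0 − rank ∂_1 = 9 − 8 = 1, and the invariant factors of ∂_1 are all 1, so H_0 ≅ Z.
  H_1: rank ker ∂_1 − rank ∂_2 = (27 − 8) − 18 = 1, and ∂_2 has invariant factor 2 > 1, so H_1 ≅ Z × Z/2.
  H_2: rank ker ∂_2 − rank ∂_3 = (18 − 18) − 0 = 0, and there is no ∂_3, so H_2 ≅ 0.

H_0 = Z,  H_1 = Z × Z/2,  H_2 = 0.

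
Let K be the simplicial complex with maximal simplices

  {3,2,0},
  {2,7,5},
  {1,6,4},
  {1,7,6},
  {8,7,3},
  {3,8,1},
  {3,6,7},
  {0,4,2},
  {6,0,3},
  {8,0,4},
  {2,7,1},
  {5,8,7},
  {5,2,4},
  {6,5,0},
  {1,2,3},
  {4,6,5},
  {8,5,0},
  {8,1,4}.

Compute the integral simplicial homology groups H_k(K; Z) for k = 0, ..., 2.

Order the vertices as 0 < 1 < 2 < 3 < 4 < 5 < 6 < 7 < 8. Listing each simplex with vertices in this order, K has dimension 2 with simplices:

  0-simplices (9): [0], [1], [2], [3], [4], [5], [6], [7], [8]
  1-simplices (27): (27 of them)
  2-simplices (18): [0,2,3], [0,2,4], [0,3,6], [0,4,8], [0,5,6], [0,5,8], [1,2,3], [1,2,7], [1,3,8], [1,4,6], [1,4,8], [1,6,7], [2,4,5], [2,5,7], [3,6,7], [3,7,8], [4,5,6], [5,7,8]

giving chain groups C_0 ≅ Z^9, C_1 ≅ Z^27, C_2 ≅ Z^18.

∂_1: C_1 → C_0 sends each edge [p,q] (with p < q) to q − p. For instance
  ∂[2,7] = [7] − [2].
The resulting 9×27 matrix has rank 8, and its Smith normal form has invariant factors (1,1,1,1,1,1,1,1).

Boundary ∂_2: C_2 → C_1 acts by ∂[p,q,r] = [q,r] − [p,r] + [p,q]. For instance
  ∂[2,5,7] = [5,7] − [2,7] + [2,5],
  ∂[0,4,8] = [4,8] − [0,8] + [0,4].
As a 27×18 matrix over Z this has rank 18, with invariant factors (1,1,1,1,1,1,1,1,1,1,1,1,1,1,1,1,1,2).

From H_k ≅ ker(∂_k) / im(∂_{k+1}) we obtain:

  H_0: rank C_0 − rank ∂_1 = 9 − 8 = 1, and the invariant factors of ∂_1 are all 1, so H_0 = Z.
  H_1: rank ker ∂_1 − rank ∂_2 = (27 − 8) − 18 = 1, and ∂_2 has invariant factor 2 > 1, so H_1 = Z ⊕ Z/2.
  H_2: rank ker ∂_2 − rank ∂_3 = (18 − 18) − 0 = 0, and there is no ∂_3, so H_2 = 0.

As a check, the Euler characteristic is 9 − 27 + 18 = 0, which agrees with 1 − 1 + 0 = 0.

H_0 = Z,  H_1 = Z ⊕ Z/2,  H_2 = 0.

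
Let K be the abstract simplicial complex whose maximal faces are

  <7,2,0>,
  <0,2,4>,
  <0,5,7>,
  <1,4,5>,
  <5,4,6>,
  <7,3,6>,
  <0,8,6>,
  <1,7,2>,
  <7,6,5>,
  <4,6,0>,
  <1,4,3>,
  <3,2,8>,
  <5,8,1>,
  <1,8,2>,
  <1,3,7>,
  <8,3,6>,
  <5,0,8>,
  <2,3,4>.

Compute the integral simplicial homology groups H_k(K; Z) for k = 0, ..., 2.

Take the total order 0 < 1 < 2 < 3 < 4 < 5 < 6 < 7 < 8 on the vertex set. Then K (dimension 2) consists of the simplices:

  0-simplices (9): [0], [1], [2], [3], [4], [5], [6], [7], [8]
  1-simplices (27): (27 of them)
  2-simplices (18): [0,2,4], [0,2,7], [0,4,6], [0,5,7], [0,5,8], [0,6,8], [1,2,7], [1,2,8], [1,3,4], [1,3,7], [1,4,5], [1,5,8], [2,3,4], [2,3,8], [3,6,7], [3,6,8], [4,5,6], [5,6,7]

giving chain groups C_0 ≅ Z^9, C_1 ≅ Z^27, C_2 ≅ Z^18.

∂_1: C_1 → C_0 maps an edge to its endpoints' difference, ∂[p,q] = q − p.
As a 9×27 matrix over Z this has rank 8, with invariant factors (1,1,1,1,1,1,1,1).

Boundary ∂_2: C_2 → C_1 acts by ∂[p,q,r] = [q,r] − [p,r] + [p,q]. For instance
  ∂[1,3,4] = [3,4] − [1,4] + [1,3],
  ∂[1,3,7] = [3,7] − [1,7] + [1,3].
The resulting 27×18 matrix has rank 18, and its Smith normal form has invariant factors (1,1,1,1,1,1,1,1,1,1,1,1,1,1,1,1,1,2).

Now H_k = ker ∂_k / im ∂_{k+1}, so:

  H_0: rank C_0 − rank ∂_1 = 9 − 8 = 1, and the invariant factors of ∂_1 are all 1, so H_0 ≅ Z.
  H_1: rank ker ∂_1 − rank ∂_2 = (27 − 8) − 18 = 1, and ∂_2 has invariant factor 2 > 1, so H_1 ≅ Z ⊕ Z/2Z.
  H_2: rank ker ∂_2 − rank ∂_3 = (18 − 18) − 0 = 0, and there is no ∂_3, so H_2 ≅ 0.

H_0 ≅ Z,  H_1 ≅ Z ⊕ Z/2Z,  H_2 = 0.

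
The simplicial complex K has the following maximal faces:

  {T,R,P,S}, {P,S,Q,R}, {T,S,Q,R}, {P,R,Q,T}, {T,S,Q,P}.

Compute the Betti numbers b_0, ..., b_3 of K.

b_0 = 1, b_1 = 0, b_2 = 0, b_3 = 1.

We work with the vertex ordering P < Q < R < S < T. The simplices of K, each written with vertices in increasing order, are:

  0-simplices (5): P, Q, R, S, T
  1-simplices (10): PQ, PR, PS, PT, QR, QS, QT, RS, RT, ST
  2-simplices (10): PQR, PQS, PQT, PRS, PRT, PST, QRS, QRT, QST, RST
  3-simplices (5): PQRS, PQRT, PQST, PRST, QRST

giving chain groups C_0 ≅ Z^5, C_1 ≅ Z^10, C_2 ≅ Z^10, C_3 ≅ Z^5.

∂_1: C_1 → C_0 maps an edge to its endpoints' difference, ∂[p,q] = q − p.
The resulting 5×10 matrix has rank 4, and its Smith normal form has invariant factors (1,1,1,1).

∂_2: C_2 → C_1 acts by ∂[p,q,r] = [q,r] − [p,r] + [p,q]. For instance
  ∂RST = ST − RT + RS,
  ∂QRT = RT − QT + QR.
This gives a 10×10 integer matrix of rank 6; reducing to Smith normal form yields diagonal entries (1,1,1,1,1,1).

The boundary map ∂_3: C_3 → C_2 sends each 3-simplex σ to the alternating sum Σ_i (−1)^i (σ with its i-th vertex removed). For instance
  ∂PRST = RST − PST + PRT − PRS,
  ∂QRST = RST − QST + QRT − QRS.
The resulting 10×5 matrix has rank 4, and its Smith normal form has invariant factors (1,1,1,1).

Computing H_k = (kernel of ∂_k) / (image of ∂_{k+1}):

  H_0: rank C_0 − rank ∂_1 = 5 − 4 = 1, and the invariant factors of ∂_1 are all 1, so H_0 = Z.
  H_1: rank ker ∂_1 − rank ∂_2 = (10 − 4) − 6 = 0, and the invariant factors of ∂_2 are all 1, so H_1 = 0.
  H_2: rank ker ∂_2 − rank ∂_3 = (10 − 6) − 4 = 0, and the invariant factors of ∂_3 are all 1, so H_2 = 0.
  H_3: rank ker ∂_3 − rank ∂_4 = (5 − 4) − 0 = 1, and there is no ∂_4, so H_3 = Z.

Hence the Betti numbers are b_0 = 1, b_1 = 0, b_2 = 0, b_3 = 1.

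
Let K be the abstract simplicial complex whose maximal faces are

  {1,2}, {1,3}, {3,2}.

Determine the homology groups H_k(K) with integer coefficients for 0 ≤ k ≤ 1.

Fix the vertex order 1 < 2 < 3 and write every simplex with vertices in increasing order. Then dim K = 1 and the simplices of K are:

  0-simplices (3): [1], [2], [3]
  1-simplices (3): [1,2], [1,3], [2,3]

Hence C_0 ≅ Z^3, C_1 ≅ Z^3.

The boundary map ∂_1: C_1 → C_0 sends each edge [p,q] (with p < q) to q − p. For instance
  ∂[1,3] = [3] − [1].
As a 3×3 matrix over Z this has rank 2, with invariant factors (1,1).

From H_k ≅ ker(∂_k) / im(∂_{k+1}) we obtain:

  H_0: rank C_0 − rank ∂_1 = 3 − 2 = 1, and the invariant factors of ∂_1 are all 1, so H_0 = Z.
  H_1: rank ker ∂_1 − rank ∂_2 = (3 − 2) − 0 = 1, and there is no ∂_2, so H_1 = Z.

H_0 ≅ Z,  H_1 ≅ Z.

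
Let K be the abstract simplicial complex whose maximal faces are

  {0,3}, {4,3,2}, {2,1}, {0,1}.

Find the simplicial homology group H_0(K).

H_0 = Z.

We work with the vertex ordering 0 < 1 < 2 < 3 < 4. The simplices of K, each written with vertices in increasing order, are:

  0-simplices (5): [0], [1], [2], [3], [4]
  1-simplices (6): [0,1], [0,3], [1,2], [2,3], [2,4], [3,4]
  2-simplices (1): [2,3,4]

giving chain groups C_0 ≅ Z^5, C_1 ≅ Z^6, C_2 ≅ Z^1.

Boundary ∂_1: C_1 → C_0 sends each edge [p,q] (with p < q) to q − p. For instance
  ∂[0,1] = [1] − [0].
The 5×6 boundary matrix has rank 4 and Smith normal form diag(1,1,1,1).

∂_2: C_2 → C_1 sends each 2-simplex [p,q,r] to [q,r] − [p,r] + [p,q]. For instance
  ∂[2,3,4] = [3,4] − [2,4] + [2,3].
The resulting 6×1 matrix has rank 1, and its Smith normal form has invariant factors (1).

Reading off H_k = ker ∂_k / im ∂_{k+1}:

  H_0: rank C_0 − rank ∂_1 = 5 − 4 = 1, and the invariant factors of ∂_1 are all 1, so H_0 ≅ Z.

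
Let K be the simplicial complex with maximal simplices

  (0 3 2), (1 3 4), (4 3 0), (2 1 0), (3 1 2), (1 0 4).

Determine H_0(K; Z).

H_0 ≅ Z.

Take the total order 0 < 1 < 2 < 3 < 4 on the vertex set. Then K (dimension 2) consists of the simplices:

  0-simplices (5): [0], [1], [2], [3], [4]
  1-simplices (9): [0,1], [0,2], [0,3], [0,4], [1,2], [1,3], [1,4], [2,3], [3,4]
  2-simplices (6): [0,1,2], [0,1,4], [0,2,3], [0,3,4], [1,2,3], [1,3,4]

so the chain groups are C_0 ≅ Z^5, C_1 ≅ Z^9, C_2 ≅ Z^6.

Boundary ∂_1: C_1 → C_0 sends each edge [p,q] (with p < q) to q − p. For instance
  ∂[1,3] = [3] − [1].
The resulting 5×9 matrix has rank 4, and its Smith normal form has invariant factors (1,1,1,1).

The boundary map ∂_2: C_2 → C_1 sends each 2-simplex [p,q,r] to [q,r] − [p,r] + [p,q]. For instance
  ∂[0,1,4] = [1,4] − [0,4] + [0,1],
  ∂[0,3,4] = [3,4] − [0,4] + [0,3].
This gives a 9×6 integer matrix of rank 5; reducing to Smith normal form yields diagonal entries (1,1,1,1,1).

Computing H_k = (kernel of ∂_k) / (image of ∂_{k+1}):

  H_0: rank C_0 − rank ∂_1 = 5 − 4 = 1, and the invariant factors of ∂_1 are all 1, so H_0 ≅ Z.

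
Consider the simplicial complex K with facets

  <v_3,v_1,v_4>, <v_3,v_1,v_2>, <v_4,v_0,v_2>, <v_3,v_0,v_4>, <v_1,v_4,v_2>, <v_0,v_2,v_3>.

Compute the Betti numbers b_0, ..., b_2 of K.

Order the vertices as v_0 < v_1 < v_2 < v_3 < v_4. Listing each simplex with vertices in this order, K has dimension 2 with simplices:

  0-simplices (5): [v_0], [v_1], [v_2], [v_3], [v_4]
  1-simplices (9): [v_0,v_2], [v_0,v_3], [v_0,v_4], [v_1,v_2], [v_1,v_3], [v_1,v_4], [v_2,v_3], [v_2,v_4], [v_3,v_4]
  2-simplices (6): [v_0,v_2,v_3], [v_0,v_2,v_4], [v_0,v_3,v_4], [v_1,v_2,v_3], [v_1,v_2,v_4], [v_1,v_3,v_4]

so the chain groups are C_0 ≅ Z^5, C_1 ≅ Z^9, C_2 ≅ Z^6.

∂_1: C_1 → C_0 is given by ∂[p,q] = [q] − [p]. For instance
  ∂[v_1,v_4] = [v_4] − [v_1].
As a 5×9 matrix over Z this has rank 4, with invariant factors (1,1,1,1).

Boundary ∂_2: C_2 → C_1 maps a triangle to the signed sum of its edges. For instance
  ∂[v_1,v_2,v_4] = [v_2,v_4] − [v_1,v_4] + [v_1,v_2],
  ∂[v_0,v_2,v_3] = [v_2,v_3] − [v_0,v_3] + [v_0,v_2].
As a 9×6 matrix over Z this has rank 5, with invariant factors (1,1,1,1,1).

Now H_k = ker ∂_k / im ∂_{k+1}, so:

  H_0: rank C_0 − rank ∂_1 = 5 − 4 = 1, and the invariant factors of ∂_1 are all 1, so H_0 = Z.
  H_1: rank ker ∂_1 − rank ∂_2 = (9 − 4) − 5 = 0, and the invariant factors of ∂_2 are all 1, so H_1 = 0.
  H_2: rank ker ∂_2 − rank ∂_3 = (6 − 5) − 0 = 1, and there is no ∂_3, so H_2 = Z.

As a check, the Euler characteristic is 5 − 9 + 6 = 2, which agrees with 1 − 0 + 1 = 2.
(K is a triangulation of the 2-sphere S^2.)

Hence the Betti numbers are b_0 = 1, b_1 = 0, b_2 = 1.

b_0 = 1, b_1 = 0, b_2 = 1.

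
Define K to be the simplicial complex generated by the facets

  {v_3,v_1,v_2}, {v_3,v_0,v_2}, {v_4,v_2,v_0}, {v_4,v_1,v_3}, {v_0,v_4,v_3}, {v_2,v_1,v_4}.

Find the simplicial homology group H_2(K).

Take the total order v_0 < v_1 < v_2 < v_3 < v_4 on the vertex set. Then K (dimension 2) consists of the simplices:

  0-simplices (5): [v_0], [v_1], [v_2], [v_3], [v_4]
  1-simplices (9): [v_0,v_2], [v_0,v_3], [v_0,v_4], [v_1,v_2], [v_1,v_3], [v_1,v_4], [v_2,v_3], [v_2,v_4], [v_3,v_4]
  2-simplices (6): [v_0,v_2,v_3], [v_0,v_2,v_4], [v_0,v_3,v_4], [v_1,v_2,v_3], [v_1,v_2,v_4], [v_1,v_3,v_4]

so the chain groups are C_0 ≅ Z^5, C_1 ≅ Z^9, C_2 ≅ Z^6.

Boundary ∂_1: C_1 → C_0 maps an edge to its endpoints' difference, ∂[p,q] = q − p.
The resulting 5×9 matrix has rank 4, and its Smith normal form has invariant factors (1,1,1,1).

The boundary map ∂_2: C_2 → C_1 maps a triangle to the signed sum of its edges. For instance
  ∂[v_1,v_3,v_4] = [v_3,v_4] − [v_1,v_4] + [v_1,v_3],
  ∂[v_1,v_2,v_3] = [v_2,v_3] − [v_1,v_3] + [v_1,v_2].
The 9×6 boundary matrix has rank 5 and Smith normal form diag(1,1,1,1,1).

Computing H_k = (kernel of ∂_k) / (image of ∂_{k+1}):

  H_2: rank ker ∂_2 − rank ∂_3 = (6 − 5) − 0 = 1, and there is no ∂_3, so H_2 ≅ Z.

(K is a triangulation of the 2-sphere S^2.)

H_2 = Z.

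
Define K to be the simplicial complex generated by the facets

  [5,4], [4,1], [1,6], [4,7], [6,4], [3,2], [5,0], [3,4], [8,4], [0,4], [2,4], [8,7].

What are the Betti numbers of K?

Take the total order 0 < 1 < 2 < 3 < 4 < 5 < 6 < 7 < 8 on the vertex set. Then K (dimension 1) consists of the simplices:

  0-simplices (9): [0], [1], [2], [3], [4], [5], [6], [7], [8]
  1-simplices (12): [0,4], [0,5], [1,4], [1,6], [2,3], [2,4], [3,4], [4,5], [4,6], [4,7], [4,8], [7,8]

Hence C_0 ≅ Z^9, C_1 ≅ Z^12.

The boundary map ∂_1: C_1 → C_0 maps an edge to its endpoints' difference, ∂[p,q] = q − p. For instance
  ∂[7,8] = [8] − [7].
The resulting 9×12 matrix has rank 8, and its Smith normal form has invariant factors (1,1,1,1,1,1,1,1).

Reading off H_k = ker ∂_k / im ∂_{k+1}:

  H_0: rank C_0 − rank ∂_1 = 9 − 8 = 1, and the invariant factors of ∂_1 are all 1, so H_0 = Z.
  H_1: rank ker ∂_1 − rank ∂_2 = (12 − 8) − 0 = 4, and there is no ∂_2, so H_1 = Z^4.

Hence the Betti numbers are b_0 = 1, b_1 = 4.

b_0 = 1, b_1 = 4.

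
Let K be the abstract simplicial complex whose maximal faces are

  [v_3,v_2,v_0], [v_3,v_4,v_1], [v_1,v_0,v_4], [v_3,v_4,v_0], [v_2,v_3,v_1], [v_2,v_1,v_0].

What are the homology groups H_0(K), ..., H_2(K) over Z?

Fix the vertex order v_0 < v_1 < v_2 < v_3 < v_4 and write every simplex with vertices in increasing order. Then dim K = 2 and the simplices of K are:

  0-simplices (5): [v_0], [v_1], [v_2], [v_3], [v_4]
  1-simplices (9): [v_0,v_1], [v_0,v_2], [v_0,v_3], [v_0,v_4], [v_1,v_2], [v_1,v_3], [v_1,v_4], [v_2,v_3], [v_3,v_4]
  2-simplices (6): [v_0,v_1,v_2], [v_0,v_1,v_4], [v_0,v_2,v_3], [v_0,v_3,v_4], [v_1,v_2,v_3], [v_1,v_3,v_4]

so the chain groups are C_0 ≅ Z^5, C_1 ≅ Z^9, C_2 ≅ Z^6.

∂_1: C_1 → C_0 is given by ∂[p,q] = [q] − [p]. For instance
  ∂[v_3,v_4] = [v_4] − [v_3].
The 5×9 boundary matrix has rank 4 and Smith normal form diag(1,1,1,1).

Boundary ∂_2: C_2 → C_1 acts by ∂[p,q,r] = [q,r] − [p,r] + [p,q]. For instance
  ∂[v_0,v_3,v_4] = [v_3,v_4] − [v_0,v_4] + [v_0,v_3],
  ∂[v_0,v_1,v_2] = [v_1,v_2] − [v_0,v_2] + [v_0,v_1].
As a 9×6 matrix over Z this has rank 5, with invariant factors (1,1,1,1,1).

Reading off H_k = ker ∂_k / im ∂_{k+1}:

  H_0: rank C_0 − rank ∂_1 = 5 − 4 = 1, and the invariant factors of ∂_1 are all 1, so H_0 = Z.
  H_1: rank ker ∂_1 − rank ∂_2 = (9 − 4) − 5 = 0, and the invariant factors of ∂_2 are all 1, so H_1 = 0.
  H_2: rank ker ∂_2 − rank ∂_3 = (6 − 5) − 0 = 1, and there is no ∂_3, so H_2 = Z.

(K is a triangulation of the 2-sphere S^2.)

H_0 = Z,  H_1 = 0,  H_2 = Z.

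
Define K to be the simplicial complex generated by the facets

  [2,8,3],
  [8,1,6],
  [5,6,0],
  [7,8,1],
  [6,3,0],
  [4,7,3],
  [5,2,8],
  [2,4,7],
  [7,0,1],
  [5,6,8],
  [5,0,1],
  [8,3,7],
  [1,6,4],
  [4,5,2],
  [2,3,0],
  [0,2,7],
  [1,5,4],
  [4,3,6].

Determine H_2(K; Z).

Fix the vertex order 0 < 1 < 2 < 3 < 4 < 5 < 6 < 7 < 8 and write every simplex with vertices in increasing order. Then dim K = 2 and the simplices of K are:

  0-simplices (9): [0], [1], [2], [3], [4], [5], [6], [7], [8]
  1-simplices (27): (27 of them)
  2-simplices (18): [0,1,5], [0,1,7], [0,2,3], [0,2,7], [0,3,6], [0,5,6], [1,4,5], [1,4,6], [1,6,8], [1,7,8], [2,3,8], [2,4,5], [2,4,7], [2,5,8], [3,4,6], [3,4,7], [3,7,8], [5,6,8]

so the chain groups are C_0 ≅ Z^9, C_1 ≅ Z^27, C_2 ≅ Z^18.

The boundary map ∂_1: C_1 → C_0 sends each edge [p,q] (with p < q) to q − p. For instance
  ∂[3,7] = [7] − [3].
The resulting 9×27 matrix has rank 8, and its Smith normal form has invariant factors (1,1,1,1,1,1,1,1).

Boundary ∂_2: C_2 → C_1 acts by ∂[p,q,r] = [q,r] − [p,r] + [p,q]. For instance
  ∂[2,4,5] = [4,5] − [2,5] + [2,4],
  ∂[0,2,7] = [2,7] − [0,7] + [0,2].
This gives a 27×18 integer matrix of rank 18; reducing to Smith normal form yields diagonal entries (1,1,1,1,1,1,1,1,1,1,1,1,1,1,1,1,1,2).

Computing H_k = (kernel of ∂_k) / (image of ∂_{k+1}):

  H_2: rank ker ∂_2 − rank ∂_3 = (18 − 18) − 0 = 0, and there is no ∂_3, so H_2 = 0.

H_2 ≅ 0.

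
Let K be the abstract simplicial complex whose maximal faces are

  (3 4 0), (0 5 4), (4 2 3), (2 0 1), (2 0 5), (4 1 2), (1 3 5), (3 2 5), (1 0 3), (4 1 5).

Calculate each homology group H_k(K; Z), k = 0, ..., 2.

K has 6 vertices, 15 edges, 10 triangles.
rank ∂_0 = 0, rank ∂_1 = 5 ⇒ b_0 = 6 − 0 − 5 = 1; all invariant factors of ∂_1 are 1 so no torsion. So H_0 = Z.
rank ∂_1 = 5, rank ∂_2 = 10 ⇒ b_1 = 15 − 5 − 10 = 0; ∂_2 has invariant factor(s) [2] giving torsion. So H_1 = Z_2.
rank ∂_2 = 10, rank ∂_3 = 0 ⇒ b_2 = 10 − 10 − 0 = 0. So H_2 = 0.

H_0 = Z,  H_1 = Z_2,  H_2 = 0.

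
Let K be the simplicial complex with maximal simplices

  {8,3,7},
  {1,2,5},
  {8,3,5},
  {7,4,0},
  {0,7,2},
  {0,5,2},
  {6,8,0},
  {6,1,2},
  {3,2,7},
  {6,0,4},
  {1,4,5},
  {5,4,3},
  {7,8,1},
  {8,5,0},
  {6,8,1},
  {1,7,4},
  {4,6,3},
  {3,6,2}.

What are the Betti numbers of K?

b_0 = 1, b_1 = 2, b_2 = 1.

We work with the vertex ordering 0 < 1 < 2 < 3 < 4 < 5 < 6 < 7 < 8. The simplices of K, each written with vertices in increasing order, are:

  0-simplices (9): [0], [1], [2], [3], [4], [5], [6], [7], [8]
  1-simplices (27): (27 of them)
  2-simplices (18): [0,2,5], [0,2,7], [0,4,6], [0,4,7], [0,5,8], [0,6,8], [1,2,5], [1,2,6], [1,4,5], [1,4,7], [1,6,8], [1,7,8], [2,3,6], [2,3,7], [3,4,5], [3,4,6], [3,5,8], [3,7,8]

Hence C_0 ≅ Z^9, C_1 ≅ Z^27, C_2 ≅ Z^18.

Boundary ∂_1: C_1 → C_0 is given by ∂[p,q] = [q] − [p]. For instance
  ∂[2,5] = [5] − [2].
The 9×27 boundary matrix has rank 8 and Smith normal form diag(1,1,1,1,1,1,1,1).

∂_2: C_2 → C_1 sends each 2-simplex [p,q,r] to [q,r] − [p,r] + [p,q]. For instance
  ∂[3,7,8] = [7,8] − [3,8] + [3,7],
  ∂[3,4,5] = [4,5] − [3,5] + [3,4].
The resulting 27×18 matrix has rank 17, and its Smith normal form has invariant factors (1,1,1,1,1,1,1,1,1,1,1,1,1,1,1,1,1).

Now H_k = ker ∂_k / im ∂_{k+1}, so:

  H_0: rank C_0 − rank ∂_1 = 9 − 8 = 1, and the invariant factors of ∂_1 are all 1, so H_0 ≅ Z.
  H_1: rank ker ∂_1 − rank ∂_2 = (27 − 8) − 17 = 2, and the invariant factors of ∂_2 are all 1, so H_1 ≅ Z^2.
  H_2: rank ker ∂_2 − rank ∂_3 = (18 − 17) − 0 = 1, and there is no ∂_3, so H_2 ≅ Z.

Hence the Betti numbers are b_0 = 1, b_1 = 2, b_2 = 1.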